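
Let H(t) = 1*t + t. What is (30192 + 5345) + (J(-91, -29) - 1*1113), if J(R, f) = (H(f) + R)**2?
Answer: 56625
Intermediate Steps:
H(t) = 2*t (H(t) = t + t = 2*t)
J(R, f) = (R + 2*f)**2 (J(R, f) = (2*f + R)**2 = (R + 2*f)**2)
(30192 + 5345) + (J(-91, -29) - 1*1113) = (30192 + 5345) + ((-91 + 2*(-29))**2 - 1*1113) = 35537 + ((-91 - 58)**2 - 1113) = 35537 + ((-149)**2 - 1113) = 35537 + (22201 - 1113) = 35537 + 21088 = 56625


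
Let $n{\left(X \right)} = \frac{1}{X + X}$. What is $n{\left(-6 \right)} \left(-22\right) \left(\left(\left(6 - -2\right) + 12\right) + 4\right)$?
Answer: $44$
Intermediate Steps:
$n{\left(X \right)} = \frac{1}{2 X}$
$n{\left(-6 \right)} \left(-22\right) \left(\left(\left(6 - -2\right) + 12\right) + 4\right) = \frac{1}{2 \left(-6\right)} \left(-22\right) \left(\left(\left(6 - -2\right) + 12\right) + 4\right) = \frac{1}{2} \left(- \frac{1}{6}\right) \left(-22\right) \left(\left(\left(6 + 2\right) + 12\right) + 4\right) = \left(- \frac{1}{12}\right) \left(-22\right) \left(\left(8 + 12\right) + 4\right) = \frac{11 \left(20 + 4\right)}{6} = \frac{11}{6} \cdot 24 = 44$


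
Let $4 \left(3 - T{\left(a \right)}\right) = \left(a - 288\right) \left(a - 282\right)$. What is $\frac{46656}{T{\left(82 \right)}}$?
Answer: $- \frac{46656}{10297} \approx -4.531$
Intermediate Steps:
$T{\left(a \right)} = 3 - \frac{\left(-288 + a\right) \left(-282 + a\right)}{4}$ ($T{\left(a \right)} = 3 - \frac{\left(a - 288\right) \left(a - 282\right)}{4} = 3 - \frac{\left(-288 + a\right) \left(-282 + a\right)}{4}$)
$\frac{46656}{T{\left(82 \right)}} = \frac{46656}{-20301 - \frac{82^{2}}{4} + \frac{285}{2} \cdot 82} = \frac{46656}{-20301 - 1681 + 11685} = \frac{46656}{-10297} = 46656 \left(- \frac{1}{10297}\right) = - \frac{46656}{10297}$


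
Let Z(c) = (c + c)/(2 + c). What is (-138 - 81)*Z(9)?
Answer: -3942/11 ≈ -358.36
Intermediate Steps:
Z(c) = 2*c/(2 + c) (Z(c) = (2*c)/(2 + c) = 2*c/(2 + c))
(-138 - 81)*Z(9) = (-138 - 81)*(2*9/(2 + 9)) = -438*9/11 = -219*18/11 = -3942/11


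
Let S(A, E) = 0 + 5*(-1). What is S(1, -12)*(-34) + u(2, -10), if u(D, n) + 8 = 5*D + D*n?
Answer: 152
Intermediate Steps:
S(A, E) = -5 (S(A, E) = 0 - 5 = -5)
u(D, n) = -8 + 5*D + D*n (u(D, n) = -8 + (5*D + D*n) = -8 + 5*D + D*n)
S(1, -12)*(-34) + u(2, -10) = -5*(-34) + (-8 + 5*2 + 2*(-10)) = 170 + (-8 + 10 - 20) = 170 - 18 = 152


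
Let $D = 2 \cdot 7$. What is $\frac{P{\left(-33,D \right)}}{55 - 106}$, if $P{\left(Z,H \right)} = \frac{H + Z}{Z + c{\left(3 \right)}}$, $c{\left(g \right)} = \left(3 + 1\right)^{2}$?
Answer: $- \frac{19}{867} \approx -0.021915$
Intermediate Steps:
$c{\left(g \right)} = 16$ ($c{\left(g \right)} = 4^{2} = 16$)
$D = 14$
$P{\left(Z,H \right)} = \frac{H + Z}{16 + Z}$ ($P{\left(Z,H \right)} = \frac{H + Z}{Z + 16} = \frac{H + Z}{16 + Z}$)
$\frac{P{\left(-33,D \right)}}{55 - 106} = \frac{\frac{1}{16 - 33} \left(14 - 33\right)}{55 - 106} = \frac{\frac{1}{-17} \left(-19\right)}{-51} = \left(- \frac{1}{17}\right) \left(-19\right) \left(- \frac{1}{51}\right) = \frac{19}{17} \left(- \frac{1}{51}\right) = - \frac{19}{867}$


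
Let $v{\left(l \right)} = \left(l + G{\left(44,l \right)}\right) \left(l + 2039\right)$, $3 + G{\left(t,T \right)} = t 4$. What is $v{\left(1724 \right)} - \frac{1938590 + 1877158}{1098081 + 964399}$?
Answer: $\frac{3680706525883}{515620} \approx 7.1384 \cdot 10^{6}$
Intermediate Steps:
$G{\left(t,T \right)} = -3 + 4 t$ ($G{\left(t,T \right)} = -3 + t 4 = -3 + 4 t$)
$v{\left(l \right)} = \left(173 + l\right) \left(2039 + l\right)$ ($v{\left(l \right)} = \left(l + \left(-3 + 4 \cdot 44\right)\right) \left(l + 2039\right) = \left(l + \left(-3 + 176\right)\right) \left(2039 + l\right) = \left(l + 173\right) \left(2039 + l\right) = \left(173 + l\right) \left(2039 + l\right)$)
$v{\left(1724 \right)} - \frac{1938590 + 1877158}{1098081 + 964399} = \left(352747 + 1724^{2} + 2212 \cdot 1724\right) - \frac{1938590 + 1877158}{1098081 + 964399} = \left(352747 + 2972176 + 3813488\right) - \frac{3815748}{2062480} = 7138411 - 3815748 \cdot \frac{1}{2062480} = 7138411 - \frac{953937}{515620} = \frac{3680706525883}{515620}$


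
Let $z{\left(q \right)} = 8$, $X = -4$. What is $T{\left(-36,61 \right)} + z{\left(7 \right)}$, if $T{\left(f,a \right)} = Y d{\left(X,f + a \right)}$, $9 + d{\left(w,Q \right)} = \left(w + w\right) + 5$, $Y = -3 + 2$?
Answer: $20$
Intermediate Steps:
$Y = -1$
$d{\left(w,Q \right)} = -4 + 2 w$ ($d{\left(w,Q \right)} = -9 + \left(\left(w + w\right) + 5\right) = -9 + \left(2 w + 5\right) = -9 + \left(5 + 2 w\right) = -4 + 2 w$)
$T{\left(f,a \right)} = 12$ ($T{\left(f,a \right)} = - (-4 + 2 \left(-4\right)) = - (-4 - 8) = \left(-1\right) \left(-12\right) = 12$)
$T{\left(-36,61 \right)} + z{\left(7 \right)} = 12 + 8 = 20$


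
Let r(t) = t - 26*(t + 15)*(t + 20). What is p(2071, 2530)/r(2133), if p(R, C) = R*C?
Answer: -5239630/120238611 ≈ -0.043577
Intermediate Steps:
p(R, C) = C*R
r(t) = t - 26*(15 + t)*(20 + t)
p(2071, 2530)/r(2133) = (2530*2071)/(-7800 - 909*2133 - 26*2133**2) = 5239630/(-7800 - 1938897 - 26*4549689) = 5239630/(-7800 - 1938897 - 118291914) = 5239630/(-120238611) = 5239630*(-1/120238611) = -5239630/120238611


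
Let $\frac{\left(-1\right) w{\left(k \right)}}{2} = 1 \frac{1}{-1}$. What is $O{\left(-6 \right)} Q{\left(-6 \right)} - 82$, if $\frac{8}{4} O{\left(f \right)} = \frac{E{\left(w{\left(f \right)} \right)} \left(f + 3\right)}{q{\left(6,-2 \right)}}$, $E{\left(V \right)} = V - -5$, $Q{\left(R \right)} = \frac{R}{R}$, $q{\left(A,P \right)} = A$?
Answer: $- \frac{335}{4} \approx -83.75$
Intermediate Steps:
$w{\left(k \right)} = 2$ ($w{\left(k \right)} = - 2 \cdot 1 \frac{1}{-1} = - 2 \cdot 1 \left(-1\right) = \left(-2\right) \left(-1\right) = 2$)
$Q{\left(R \right)} = 1$
$E{\left(V \right)} = 5 + V$ ($E{\left(V \right)} = V + 5 = 5 + V$)
$O{\left(f \right)} = \frac{7}{4} + \frac{7 f}{12}$ ($O{\left(f \right)} = \frac{\left(5 + 2\right) \left(f + 3\right) \frac{1}{6}}{2} = \frac{7 \left(3 + f\right) \frac{1}{6}}{2} = \frac{\left(21 + 7 f\right) \frac{1}{6}}{2} = \frac{\frac{7}{2} + \frac{7 f}{6}}{2} = \frac{7}{4} + \frac{7 f}{12}$)
$O{\left(-6 \right)} Q{\left(-6 \right)} - 82 = \left(\frac{7}{4} + \frac{7}{12} \left(-6\right)\right) 1 - 82 = \left(\frac{7}{4} - \frac{7}{2}\right) 1 - 82 = \left(- \frac{7}{4}\right) 1 - 82 = - \frac{7}{4} - 82 = - \frac{335}{4}$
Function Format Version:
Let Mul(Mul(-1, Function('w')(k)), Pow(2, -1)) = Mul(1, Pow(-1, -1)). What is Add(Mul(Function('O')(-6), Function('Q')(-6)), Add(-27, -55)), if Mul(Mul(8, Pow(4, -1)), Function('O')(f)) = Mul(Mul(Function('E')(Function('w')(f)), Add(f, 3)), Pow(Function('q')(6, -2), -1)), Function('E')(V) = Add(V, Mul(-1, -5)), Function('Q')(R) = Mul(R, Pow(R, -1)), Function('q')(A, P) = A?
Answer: Rational(-335, 4) ≈ -83.750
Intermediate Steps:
Function('w')(k) = 2 (Function('w')(k) = Mul(-2, Mul(1, Pow(-1, -1))) = Mul(-2, Mul(1, -1)) = Mul(-2, -1) = 2)
Function('Q')(R) = 1
Function('E')(V) = Add(5, V) (Function('E')(V) = Add(V, 5) = Add(5, V))
Function('O')(f) = Add(Rational(7, 4), Mul(Rational(7, 12), f)) (Function('O')(f) = Mul(Rational(1, 2), Mul(Mul(Add(5, 2), Add(f, 3)), Pow(6, -1))) = Mul(Rational(1, 2), Mul(Mul(7, Add(3, f)), Rational(1, 6))) = Mul(Rational(1, 2), Mul(Add(21, Mul(7, f)), Rational(1, 6))) = Mul(Rational(1, 2), Add(Rational(7, 2), Mul(Rational(7, 6), f))) = Add(Rational(7, 4), Mul(Rational(7, 12), f)))
Add(Mul(Function('O')(-6), Function('Q')(-6)), Add(-27, -55)) = Add(Mul(Add(Rational(7, 4), Mul(Rational(7, 12), -6)), 1), Add(-27, -55)) = Add(Mul(Add(Rational(7, 4), Rational(-7, 2)), 1), -82) = Add(Mul(Rational(-7, 4), 1), -82) = Add(Rational(-7, 4), -82) = Rational(-335, 4)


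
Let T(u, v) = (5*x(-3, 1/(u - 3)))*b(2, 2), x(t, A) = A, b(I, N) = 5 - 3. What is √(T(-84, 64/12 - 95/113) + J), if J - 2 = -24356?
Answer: 134*I*√10266/87 ≈ 156.06*I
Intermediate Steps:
J = -24354 (J = 2 - 24356 = -24354)
b(I, N) = 2
T(u, v) = 10/(-3 + u) (T(u, v) = (5/(u - 3))*2 = (5/(-3 + u))*2 = 10/(-3 + u))
√(T(-84, 64/12 - 95/113) + J) = √(10/(-3 - 84) - 24354) = √(10/(-87) - 24354) = √(10*(-1/87) - 24354) = √(-10/87 - 24354) = √(-2118808/87) = 134*I*√10266/87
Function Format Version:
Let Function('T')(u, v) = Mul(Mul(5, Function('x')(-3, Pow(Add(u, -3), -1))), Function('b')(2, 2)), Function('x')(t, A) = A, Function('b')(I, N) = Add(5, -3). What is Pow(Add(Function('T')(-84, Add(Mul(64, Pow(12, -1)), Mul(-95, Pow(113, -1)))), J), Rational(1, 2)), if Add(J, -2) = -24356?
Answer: Mul(Rational(134, 87), I, Pow(10266, Rational(1, 2))) ≈ Mul(156.06, I)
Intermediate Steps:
J = -24354 (J = Add(2, -24356) = -24354)
Function('b')(I, N) = 2
Function('T')(u, v) = Mul(10, Pow(Add(-3, u), -1)) (Function('T')(u, v) = Mul(Mul(5, Pow(Add(u, -3), -1)), 2) = Mul(Mul(5, Pow(Add(-3, u), -1)), 2) = Mul(10, Pow(Add(-3, u), -1)))
Pow(Add(Function('T')(-84, Add(Mul(64, Pow(12, -1)), Mul(-95, Pow(113, -1)))), J), Rational(1, 2)) = Pow(Add(Mul(10, Pow(Add(-3, -84), -1)), -24354), Rational(1, 2)) = Pow(Add(Mul(10, Pow(-87, -1)), -24354), Rational(1, 2)) = Pow(Add(Mul(10, Rational(-1, 87)), -24354), Rational(1, 2)) = Pow(Add(Rational(-10, 87), -24354), Rational(1, 2)) = Pow(Rational(-2118808, 87), Rational(1, 2)) = Mul(Rational(134, 87), I, Pow(10266, Rational(1, 2)))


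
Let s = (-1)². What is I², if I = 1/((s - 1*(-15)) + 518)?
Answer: 1/285156 ≈ 3.5069e-6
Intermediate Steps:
s = 1
I = 1/534 (I = 1/((1 - 1*(-15)) + 518) = 1/((1 + 15) + 518) = 1/(16 + 518) = 1/534 ≈ 0.0018727)
I² = (1/534)² = 1/285156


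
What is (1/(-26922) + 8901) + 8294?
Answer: 462923789/26922 ≈ 17195.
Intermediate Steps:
(1/(-26922) + 8901) + 8294 = (-1/26922 + 8901) + 8294 = 239632721/26922 + 8294 = 462923789/26922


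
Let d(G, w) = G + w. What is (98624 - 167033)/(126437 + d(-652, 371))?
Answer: -22803/42052 ≈ -0.54226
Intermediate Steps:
(98624 - 167033)/(126437 + d(-652, 371)) = (98624 - 167033)/(126437 + (-652 + 371)) = -68409/(126437 - 281) = -68409/126156 = -68409*1/126156 = -22803/42052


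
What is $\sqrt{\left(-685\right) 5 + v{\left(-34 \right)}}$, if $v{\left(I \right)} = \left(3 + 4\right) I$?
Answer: $3 i \sqrt{407} \approx 60.523 i$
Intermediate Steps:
$v{\left(I \right)} = 7 I$
$\sqrt{\left(-685\right) 5 + v{\left(-34 \right)}} = \sqrt{\left(-685\right) 5 + 7 \left(-34\right)} = \sqrt{-3425 - 238} = \sqrt{-3663} = 3 i \sqrt{407}$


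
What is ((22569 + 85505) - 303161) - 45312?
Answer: -240399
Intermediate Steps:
((22569 + 85505) - 303161) - 45312 = (108074 - 303161) - 45312 = -195087 - 45312 = -240399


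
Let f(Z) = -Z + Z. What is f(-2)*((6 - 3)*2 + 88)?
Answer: 0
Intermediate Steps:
f(Z) = 0
f(-2)*((6 - 3)*2 + 88) = 0*((6 - 3)*2 + 88) = 0*(3*2 + 88) = 0*(6 + 88) = 0*94 = 0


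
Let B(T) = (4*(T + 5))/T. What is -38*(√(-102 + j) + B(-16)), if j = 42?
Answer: -209/2 - 76*I*√15 ≈ -104.5 - 294.35*I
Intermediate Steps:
B(T) = (20 + 4*T)/T (B(T) = (4*(5 + T))/T = (20 + 4*T)/T)
-38*(√(-102 + j) + B(-16)) = -38*(√(-102 + 42) + (4 + 20/(-16))) = -38*(√(-60) + (4 + 20*(-1/16))) = -38*(2*I*√15 + (4 - 5/4)) = -38*(2*I*√15 + 11/4) = -38*(11/4 + 2*I*√15) = -209/2 - 76*I*√15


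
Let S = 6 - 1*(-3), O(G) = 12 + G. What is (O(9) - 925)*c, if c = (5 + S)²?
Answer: -177184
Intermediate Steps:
S = 9 (S = 6 + 3 = 9)
c = 196 (c = (5 + 9)² = 14² = 196)
(O(9) - 925)*c = ((12 + 9) - 925)*196 = (21 - 925)*196 = -904*196 = -177184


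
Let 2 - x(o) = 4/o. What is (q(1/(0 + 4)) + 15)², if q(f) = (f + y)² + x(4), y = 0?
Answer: 66049/256 ≈ 258.00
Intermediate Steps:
x(o) = 2 - 4/o
q(f) = 1 + f² (q(f) = (f + 0)² + (2 - 4/4) = f² + (2 - 4*¼) = f² + (2 - 1) = f² + 1 = 1 + f²)
(q(1/(0 + 4)) + 15)² = ((1 + (1/(0 + 4))²) + 15)² = ((1 + (1/4)²) + 15)² = ((1 + (¼)²) + 15)² = ((1 + 1/16) + 15)² = (17/16 + 15)² = (257/16)² = 66049/256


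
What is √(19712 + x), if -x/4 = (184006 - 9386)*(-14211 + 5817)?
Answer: 356*√46262 ≈ 76571.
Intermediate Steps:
x = 5863041120 (x = -4*(184006 - 9386)*(-14211 + 5817) = -698480*(-8394) = -4*(-1465760280) = 5863041120)
√(19712 + x) = √(19712 + 5863041120) = √5863060832 = 356*√46262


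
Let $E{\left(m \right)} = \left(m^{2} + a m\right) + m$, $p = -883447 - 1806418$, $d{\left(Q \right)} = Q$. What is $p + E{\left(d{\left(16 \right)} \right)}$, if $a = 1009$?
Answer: $-2673449$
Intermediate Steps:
$p = -2689865$ ($p = -883447 - 1806418 = -2689865$)
$E{\left(m \right)} = m^{2} + 1010 m$ ($E{\left(m \right)} = \left(m^{2} + 1009 m\right) + m = m^{2} + 1010 m$)
$p + E{\left(d{\left(16 \right)} \right)} = -2689865 + 16 \left(1010 + 16\right) = -2689865 + 16 \cdot 1026 = -2689865 + 16416 = -2673449$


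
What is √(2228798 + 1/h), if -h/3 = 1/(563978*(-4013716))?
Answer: √6790962625926/3 ≈ 8.6865e+5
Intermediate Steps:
h = 3/2263647522248 (h = -3/(563978*(-4013716)) = -3*(-1)/(563978*4013716) = -3*(-1/2263647522248) = 3/2263647522248 ≈ 1.3253e-12)
√(2228798 + 1/h) = √(2228798 + 1/(3/2263647522248)) = √(2228798 + 2263647522248/3) = √(2263654208642/3) = √6790962625926/3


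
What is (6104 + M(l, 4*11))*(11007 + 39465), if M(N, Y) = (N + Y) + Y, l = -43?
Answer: 310352328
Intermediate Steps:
M(N, Y) = N + 2*Y
(6104 + M(l, 4*11))*(11007 + 39465) = (6104 + (-43 + 2*(4*11)))*(11007 + 39465) = (6104 + (-43 + 2*44))*50472 = (6104 + (-43 + 88))*50472 = (6104 + 45)*50472 = 6149*50472 = 310352328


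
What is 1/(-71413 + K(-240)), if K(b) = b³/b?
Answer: -1/13813 ≈ -7.2396e-5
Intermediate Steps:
K(b) = b²
1/(-71413 + K(-240)) = 1/(-71413 + (-240)²) = 1/(-71413 + 57600) = 1/(-13813) = -1/13813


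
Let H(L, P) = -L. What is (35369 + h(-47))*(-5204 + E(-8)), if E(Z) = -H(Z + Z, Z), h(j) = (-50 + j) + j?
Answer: -183874500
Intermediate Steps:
h(j) = -50 + 2*j
E(Z) = 2*Z (E(Z) = -(-1)*(Z + Z) = -(-1)*2*Z = -(-2)*Z = 2*Z)
(35369 + h(-47))*(-5204 + E(-8)) = (35369 + (-50 + 2*(-47)))*(-5204 + 2*(-8)) = (35369 + (-50 - 94))*(-5204 - 16) = (35369 - 144)*(-5220) = 35225*(-5220) = -183874500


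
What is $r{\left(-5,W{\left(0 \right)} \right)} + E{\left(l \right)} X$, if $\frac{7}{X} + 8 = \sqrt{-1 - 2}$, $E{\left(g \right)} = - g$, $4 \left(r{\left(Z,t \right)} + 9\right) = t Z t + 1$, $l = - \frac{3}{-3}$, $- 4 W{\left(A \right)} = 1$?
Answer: $- \frac{34271}{4288} + \frac{7 i \sqrt{3}}{67} \approx -7.9923 + 0.18096 i$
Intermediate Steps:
$W{\left(A \right)} = - \frac{1}{4}$ ($W{\left(A \right)} = \left(- \frac{1}{4}\right) 1 = - \frac{1}{4}$)
$l = 1$ ($l = \left(-3\right) \left(- \frac{1}{3}\right) = 1$)
$r{\left(Z,t \right)} = - \frac{35}{4} + \frac{Z t^{2}}{4}$ ($r{\left(Z,t \right)} = -9 + \frac{t Z t + 1}{4} = -9 + \frac{Z t t + 1}{4} = -9 + \frac{Z t^{2} + 1}{4} = -9 + \frac{1 + Z t^{2}}{4} = -9 + \left(\frac{1}{4} + \frac{Z t^{2}}{4}\right) = - \frac{35}{4} + \frac{Z t^{2}}{4}$)
$X = \frac{7}{-8 + i \sqrt{3}}$ ($X = \frac{7}{-8 + \sqrt{-1 - 2}} = \frac{7}{-8 + \sqrt{-3}} = \frac{7}{-8 + i \sqrt{3}} \approx -0.83582 - 0.18096 i$)
$r{\left(-5,W{\left(0 \right)} \right)} + E{\left(l \right)} X = \left(- \frac{35}{4} + \frac{1}{4} \left(-5\right) \left(- \frac{1}{4}\right)^{2}\right) + \left(-1\right) 1 \left(- \frac{56}{67} - \frac{7 i \sqrt{3}}{67}\right) = \left(- \frac{35}{4} + \frac{1}{4} \left(-5\right) \frac{1}{16}\right) - \left(- \frac{56}{67} - \frac{7 i \sqrt{3}}{67}\right) = \left(- \frac{35}{4} - \frac{5}{64}\right) + \left(\frac{56}{67} + \frac{7 i \sqrt{3}}{67}\right) = - \frac{565}{64} + \left(\frac{56}{67} + \frac{7 i \sqrt{3}}{67}\right) = - \frac{34271}{4288} + \frac{7 i \sqrt{3}}{67}$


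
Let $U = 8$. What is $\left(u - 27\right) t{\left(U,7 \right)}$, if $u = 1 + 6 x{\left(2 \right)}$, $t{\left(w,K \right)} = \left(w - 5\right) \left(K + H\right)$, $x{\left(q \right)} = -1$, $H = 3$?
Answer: $-960$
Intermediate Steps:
$t{\left(w,K \right)} = \left(-5 + w\right) \left(3 + K\right)$ ($t{\left(w,K \right)} = \left(w - 5\right) \left(K + 3\right) = \left(-5 + w\right) \left(3 + K\right)$)
$u = -5$ ($u = 1 + 6 \left(-1\right) = 1 - 6 = -5$)
$\left(u - 27\right) t{\left(U,7 \right)} = \left(-5 - 27\right) \left(-15 - 35 + 3 \cdot 8 + 7 \cdot 8\right) = - 32 \left(-15 - 35 + 24 + 56\right) = \left(-32\right) 30 = -960$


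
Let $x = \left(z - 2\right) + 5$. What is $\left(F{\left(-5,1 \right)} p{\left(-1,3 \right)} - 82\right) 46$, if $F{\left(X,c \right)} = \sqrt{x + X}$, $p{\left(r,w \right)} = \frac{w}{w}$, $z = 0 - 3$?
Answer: $-3772 + 46 i \sqrt{5} \approx -3772.0 + 102.86 i$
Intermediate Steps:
$z = -3$
$x = 0$ ($x = \left(-3 - 2\right) + 5 = -5 + 5 = 0$)
$p{\left(r,w \right)} = 1$
$F{\left(X,c \right)} = \sqrt{X}$ ($F{\left(X,c \right)} = \sqrt{0 + X} = \sqrt{X}$)
$\left(F{\left(-5,1 \right)} p{\left(-1,3 \right)} - 82\right) 46 = \left(\sqrt{-5} \cdot 1 - 82\right) 46 = \left(i \sqrt{5} \cdot 1 - 82\right) 46 = \left(i \sqrt{5} - 82\right) 46 = \left(-82 + i \sqrt{5}\right) 46 = -3772 + 46 i \sqrt{5}$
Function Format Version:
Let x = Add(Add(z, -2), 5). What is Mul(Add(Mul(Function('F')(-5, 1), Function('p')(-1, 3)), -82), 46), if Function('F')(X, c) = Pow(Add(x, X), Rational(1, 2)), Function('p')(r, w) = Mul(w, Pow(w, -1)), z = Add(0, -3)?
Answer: Add(-3772, Mul(46, I, Pow(5, Rational(1, 2)))) ≈ Add(-3772.0, Mul(102.86, I))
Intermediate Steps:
z = -3
x = 0 (x = Add(Add(-3, -2), 5) = Add(-5, 5) = 0)
Function('p')(r, w) = 1
Function('F')(X, c) = Pow(X, Rational(1, 2)) (Function('F')(X, c) = Pow(Add(0, X), Rational(1, 2)) = Pow(X, Rational(1, 2)))
Mul(Add(Mul(Function('F')(-5, 1), Function('p')(-1, 3)), -82), 46) = Mul(Add(Mul(Pow(-5, Rational(1, 2)), 1), -82), 46) = Mul(Add(Mul(Mul(I, Pow(5, Rational(1, 2))), 1), -82), 46) = Mul(Add(Mul(I, Pow(5, Rational(1, 2))), -82), 46) = Mul(Add(-82, Mul(I, Pow(5, Rational(1, 2)))), 46) = Add(-3772, Mul(46, I, Pow(5, Rational(1, 2))))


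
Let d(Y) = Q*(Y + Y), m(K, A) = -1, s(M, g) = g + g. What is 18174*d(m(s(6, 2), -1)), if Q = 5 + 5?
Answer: -363480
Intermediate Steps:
Q = 10
s(M, g) = 2*g
d(Y) = 20*Y (d(Y) = 10*(Y + Y) = 10*(2*Y) = 20*Y)
18174*d(m(s(6, 2), -1)) = 18174*(20*(-1)) = 18174*(-20) = -363480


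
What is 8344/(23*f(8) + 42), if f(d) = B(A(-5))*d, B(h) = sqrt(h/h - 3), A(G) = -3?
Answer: 87612/17369 - 383824*I*sqrt(2)/17369 ≈ 5.0442 - 31.252*I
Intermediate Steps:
B(h) = I*sqrt(2) (B(h) = sqrt(1 - 3) = sqrt(-2) = I*sqrt(2))
f(d) = I*d*sqrt(2) (f(d) = (I*sqrt(2))*d = I*d*sqrt(2))
8344/(23*f(8) + 42) = 8344/(23*(I*8*sqrt(2)) + 42) = 8344/(23*(8*I*sqrt(2)) + 42) = 8344/(184*I*sqrt(2) + 42) = 8344/(42 + 184*I*sqrt(2))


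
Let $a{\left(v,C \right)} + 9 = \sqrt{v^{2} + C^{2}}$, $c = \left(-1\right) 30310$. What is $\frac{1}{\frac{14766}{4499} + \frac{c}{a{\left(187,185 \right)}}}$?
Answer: $\frac{21141174417}{423102357748418} - \frac{27886579105 \sqrt{69194}}{846204715496836} \approx -0.0086187$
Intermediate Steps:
$c = -30310$
$a{\left(v,C \right)} = -9 + \sqrt{C^{2} + v^{2}}$ ($a{\left(v,C \right)} = -9 + \sqrt{v^{2} + C^{2}} = -9 + \sqrt{C^{2} + v^{2}}$)
$\frac{1}{\frac{14766}{4499} + \frac{c}{a{\left(187,185 \right)}}} = \frac{1}{\frac{14766}{4499} - \frac{30310}{-9 + \sqrt{185^{2} + 187^{2}}}} = \frac{1}{14766 \cdot \frac{1}{4499} - \frac{30310}{-9 + \sqrt{34225 + 34969}}} = \frac{1}{\frac{14766}{4499} - \frac{30310}{-9 + \sqrt{69194}}}$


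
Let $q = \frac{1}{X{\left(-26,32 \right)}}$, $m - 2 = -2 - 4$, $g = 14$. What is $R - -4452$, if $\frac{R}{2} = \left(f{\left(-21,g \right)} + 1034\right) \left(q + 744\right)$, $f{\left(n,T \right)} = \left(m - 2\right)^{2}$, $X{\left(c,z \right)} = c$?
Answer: $\frac{20754886}{13} \approx 1.5965 \cdot 10^{6}$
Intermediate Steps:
$m = -4$ ($m = 2 - 6 = -4$)
$q = - \frac{1}{26}$ ($q = \frac{1}{-26} = - \frac{1}{26} \approx -0.038462$)
$f{\left(n,T \right)} = 36$ ($f{\left(n,T \right)} = \left(-4 - 2\right)^{2} = \left(-6\right)^{2} = 36$)
$R = \frac{20697010}{13}$ ($R = 2 \left(36 + 1034\right) \left(- \frac{1}{26} + 744\right) = 2 \cdot 1070 \cdot \frac{19343}{26} = 2 \cdot \frac{10348505}{13} = \frac{20697010}{13} \approx 1.5921 \cdot 10^{6}$)
$R - -4452 = \frac{20697010}{13} - -4452 = \frac{20697010}{13} + 4452 = \frac{20754886}{13}$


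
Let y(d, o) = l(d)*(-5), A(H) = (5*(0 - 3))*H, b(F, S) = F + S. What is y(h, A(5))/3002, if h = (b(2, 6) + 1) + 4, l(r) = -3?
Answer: 15/3002 ≈ 0.0049967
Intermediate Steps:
h = 13 (h = ((2 + 6) + 1) + 4 = (8 + 1) + 4 = 9 + 4 = 13)
A(H) = -15*H (A(H) = (5*(-3))*H = -15*H)
y(d, o) = 15 (y(d, o) = -3*(-5) = 15)
y(h, A(5))/3002 = 15/3002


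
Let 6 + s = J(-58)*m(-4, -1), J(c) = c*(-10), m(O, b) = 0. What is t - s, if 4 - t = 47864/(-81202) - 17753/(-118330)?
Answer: 50154247307/4804316330 ≈ 10.439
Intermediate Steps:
J(c) = -10*c
t = 21328349327/4804316330 (t = 4 - (47864/(-81202) - 17753/(-118330)) = 4 - (47864*(-1/81202) - 17753*(-1/118330)) = 4 - (-23932/40601 + 17753/118330) = 4 - 1*(-2111084007/4804316330) = 4 + 2111084007/4804316330 = 21328349327/4804316330 ≈ 4.4394)
s = -6 (s = -6 - 10*(-58)*0 = -6 + 580*0 = -6 + 0 = -6)
t - s = 21328349327/4804316330 - 1*(-6) = 21328349327/4804316330 + 6 = 50154247307/4804316330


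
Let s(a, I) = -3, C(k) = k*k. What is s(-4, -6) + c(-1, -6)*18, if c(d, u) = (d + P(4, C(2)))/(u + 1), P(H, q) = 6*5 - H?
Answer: -93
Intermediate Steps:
C(k) = k²
P(H, q) = 30 - H
c(d, u) = (26 + d)/(1 + u) (c(d, u) = (d + (30 - 1*4))/(u + 1) = (d + (30 - 4))/(1 + u) = (d + 26)/(1 + u) = (26 + d)/(1 + u))
s(-4, -6) + c(-1, -6)*18 = -3 + ((26 - 1)/(1 - 6))*18 = -3 + (25/(-5))*18 = -3 - ⅕*25*18 = -3 - 5*18 = -3 - 90 = -93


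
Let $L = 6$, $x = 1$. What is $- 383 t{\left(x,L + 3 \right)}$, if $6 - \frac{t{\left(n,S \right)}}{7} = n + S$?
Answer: $10724$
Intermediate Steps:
$t{\left(n,S \right)} = 42 - 7 S - 7 n$ ($t{\left(n,S \right)} = 42 - 7 \left(n + S\right) = 42 - 7 \left(S + n\right) = 42 - \left(7 S + 7 n\right) = 42 - 7 S - 7 n$)
$- 383 t{\left(x,L + 3 \right)} = - 383 \left(42 - 7 \left(6 + 3\right) - 7\right) = - 383 \left(42 - 63 - 7\right) = \left(-383\right) \left(-28\right) = 10724$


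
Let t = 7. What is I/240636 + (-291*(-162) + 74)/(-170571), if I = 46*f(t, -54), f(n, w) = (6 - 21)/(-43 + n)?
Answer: -22717200197/82091046312 ≈ -0.27673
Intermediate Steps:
f(n, w) = -15/(-43 + n)
I = 115/6 (I = 46*(-15/(-43 + 7)) = 46*(-15/(-36)) = 46*(-15*(-1/36)) = 46*(5/12) = 115/6 ≈ 19.167)
I/240636 + (-291*(-162) + 74)/(-170571) = (115/6)/240636 + (-291*(-162) + 74)/(-170571) = (115/6)*(1/240636) + (47142 + 74)*(-1/170571) = 115/1443816 + 47216*(-1/170571) = 115/1443816 - 47216/170571 = -22717200197/82091046312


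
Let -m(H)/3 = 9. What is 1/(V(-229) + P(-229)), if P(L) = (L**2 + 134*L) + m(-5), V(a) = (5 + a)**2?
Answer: 1/71904 ≈ 1.3907e-5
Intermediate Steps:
m(H) = -27 (m(H) = -3*9 = -27)
P(L) = -27 + L**2 + 134*L (P(L) = (L**2 + 134*L) - 27 = -27 + L**2 + 134*L)
1/(V(-229) + P(-229)) = 1/((5 - 229)**2 + (-27 + (-229)**2 + 134*(-229))) = 1/((-224)**2 + (-27 + 52441 - 30686)) = 1/(50176 + 21728) = 1/71904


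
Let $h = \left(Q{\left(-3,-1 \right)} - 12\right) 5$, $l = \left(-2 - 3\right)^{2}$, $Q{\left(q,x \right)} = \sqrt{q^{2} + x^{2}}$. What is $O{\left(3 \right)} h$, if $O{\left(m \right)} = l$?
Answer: $-1500 + 125 \sqrt{10} \approx -1104.7$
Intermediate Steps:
$l = 25$ ($l = \left(-5\right)^{2} = 25$)
$O{\left(m \right)} = 25$
$h = -60 + 5 \sqrt{10}$ ($h = \left(\sqrt{\left(-3\right)^{2} + \left(-1\right)^{2}} - 12\right) 5 = \left(\sqrt{9 + 1} - 12\right) 5 = \left(\sqrt{10} - 12\right) 5 = \left(-12 + \sqrt{10}\right) 5 = -60 + 5 \sqrt{10} \approx -44.189$)
$O{\left(3 \right)} h = 25 \left(-60 + 5 \sqrt{10}\right) = -1500 + 125 \sqrt{10}$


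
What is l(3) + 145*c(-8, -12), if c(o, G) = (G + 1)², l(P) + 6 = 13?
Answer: 17552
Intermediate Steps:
l(P) = 7 (l(P) = -6 + 13 = 7)
c(o, G) = (1 + G)²
l(3) + 145*c(-8, -12) = 7 + 145*(1 - 12)² = 7 + 145*(-11)² = 7 + 145*121 = 7 + 17545 = 17552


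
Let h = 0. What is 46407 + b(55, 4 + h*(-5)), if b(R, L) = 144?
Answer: 46551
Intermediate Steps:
46407 + b(55, 4 + h*(-5)) = 46407 + 144 = 46551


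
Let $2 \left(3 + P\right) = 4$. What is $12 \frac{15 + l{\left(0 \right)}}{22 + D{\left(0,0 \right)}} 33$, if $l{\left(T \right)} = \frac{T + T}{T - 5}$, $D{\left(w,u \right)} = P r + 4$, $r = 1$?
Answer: $\frac{1188}{5} \approx 237.6$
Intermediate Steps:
$P = -1$ ($P = -3 + \frac{1}{2} \cdot 4 = -3 + 2 = -1$)
$D{\left(w,u \right)} = 3$ ($D{\left(w,u \right)} = \left(-1\right) 1 + 4 = -1 + 4 = 3$)
$l{\left(T \right)} = \frac{2 T}{-5 + T}$
$12 \frac{15 + l{\left(0 \right)}}{22 + D{\left(0,0 \right)}} 33 = 12 \frac{15 + 2 \cdot 0 \frac{1}{-5 + 0}}{22 + 3} \cdot 33 = 12 \frac{15 + 2 \cdot 0 \frac{1}{-5}}{25} \cdot 33 = 12 \left(15 + 2 \cdot 0 \left(- \frac{1}{5}\right)\right) \frac{1}{25} \cdot 33 = 12 \left(15 + 0\right) \frac{1}{25} \cdot 33 = 12 \cdot 15 \cdot \frac{1}{25} \cdot 33 = 12 \cdot \frac{3}{5} \cdot 33 = \frac{36}{5} \cdot 33 = \frac{1188}{5}$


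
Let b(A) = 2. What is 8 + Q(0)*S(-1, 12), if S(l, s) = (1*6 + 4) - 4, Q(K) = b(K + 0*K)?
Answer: 20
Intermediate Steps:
Q(K) = 2
S(l, s) = 6 (S(l, s) = (6 + 4) - 4 = 10 - 4 = 6)
8 + Q(0)*S(-1, 12) = 8 + 2*6 = 8 + 12 = 20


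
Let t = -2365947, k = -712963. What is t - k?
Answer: -1652984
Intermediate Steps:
t - k = -2365947 - 1*(-712963) = -2365947 + 712963 = -1652984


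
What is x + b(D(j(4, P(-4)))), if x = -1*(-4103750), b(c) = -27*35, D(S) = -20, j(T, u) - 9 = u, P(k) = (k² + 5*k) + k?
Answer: 4102805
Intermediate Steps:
P(k) = k² + 6*k
j(T, u) = 9 + u
b(c) = -945
x = 4103750
x + b(D(j(4, P(-4)))) = 4103750 - 945 = 4102805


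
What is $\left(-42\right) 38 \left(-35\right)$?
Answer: $55860$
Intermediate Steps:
$\left(-42\right) 38 \left(-35\right) = \left(-1596\right) \left(-35\right) = 55860$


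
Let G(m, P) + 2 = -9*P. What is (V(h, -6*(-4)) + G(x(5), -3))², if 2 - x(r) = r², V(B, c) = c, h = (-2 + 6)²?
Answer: 2401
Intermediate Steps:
h = 16 (h = 4² = 16)
x(r) = 2 - r²
G(m, P) = -2 - 9*P
(V(h, -6*(-4)) + G(x(5), -3))² = (-6*(-4) + (-2 - 9*(-3)))² = (24 + (-2 + 27))² = (24 + 25)² = 49² = 2401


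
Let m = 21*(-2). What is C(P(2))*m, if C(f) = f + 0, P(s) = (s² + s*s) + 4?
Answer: -504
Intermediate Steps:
P(s) = 4 + 2*s² (P(s) = (s² + s²) + 4 = 2*s² + 4 = 4 + 2*s²)
C(f) = f
m = -42
C(P(2))*m = (4 + 2*2²)*(-42) = (4 + 2*4)*(-42) = (4 + 8)*(-42) = 12*(-42) = -504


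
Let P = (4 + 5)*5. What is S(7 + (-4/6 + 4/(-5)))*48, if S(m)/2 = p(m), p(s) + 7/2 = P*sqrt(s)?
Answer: -336 + 288*sqrt(1245) ≈ 9826.0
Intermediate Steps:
P = 45 (P = 9*5 = 45)
p(s) = -7/2 + 45*sqrt(s)
S(m) = -7 + 90*sqrt(m) (S(m) = 2*(-7/2 + 45*sqrt(m)) = -7 + 90*sqrt(m))
S(7 + (-4/6 + 4/(-5)))*48 = (-7 + 90*sqrt(7 + (-4/6 + 4/(-5))))*48 = (-7 + 90*sqrt(7 + (-4*1/6 + 4*(-1/5))))*48 = (-7 + 90*sqrt(7 + (-2/3 - 4/5)))*48 = (-7 + 90*sqrt(7 - 22/15))*48 = (-7 + 90*sqrt(83/15))*48 = (-7 + 90*(sqrt(1245)/15))*48 = (-7 + 6*sqrt(1245))*48 = -336 + 288*sqrt(1245)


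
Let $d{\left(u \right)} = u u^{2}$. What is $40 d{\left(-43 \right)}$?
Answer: $-3180280$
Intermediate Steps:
$d{\left(u \right)} = u^{3}$
$40 d{\left(-43 \right)} = 40 \left(-43\right)^{3} = 40 \left(-79507\right) = -3180280$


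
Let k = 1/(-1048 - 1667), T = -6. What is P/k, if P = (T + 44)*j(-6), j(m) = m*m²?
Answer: 22284720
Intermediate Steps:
j(m) = m³
k = -1/2715 (k = 1/(-2715) = -1/2715 ≈ -0.00036832)
P = -8208 (P = (-6 + 44)*(-6)³ = 38*(-216) = -8208)
P/k = -8208/(-1/2715) = -8208*(-2715) = 22284720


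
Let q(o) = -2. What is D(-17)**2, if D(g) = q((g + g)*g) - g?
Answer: 225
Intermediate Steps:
D(g) = -2 - g
D(-17)**2 = (-2 - 1*(-17))**2 = (-2 + 17)**2 = 15**2 = 225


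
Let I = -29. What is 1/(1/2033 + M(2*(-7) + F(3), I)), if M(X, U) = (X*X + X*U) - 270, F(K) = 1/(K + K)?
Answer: 73188/23605199 ≈ 0.0031005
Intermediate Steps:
F(K) = 1/(2*K)
M(X, U) = -270 + X² + U*X (M(X, U) = (X² + U*X) - 270 = -270 + X² + U*X)
1/(1/2033 + M(2*(-7) + F(3), I)) = 1/(1/2033 + (-270 + (2*(-7) + (½)/3)² - 29*(2*(-7) + (½)/3))) = 1/(1/2033 + (-270 + (-14 + (½)*(⅓))² - 29*(-14 + (½)*(⅓)))) = 1/(1/2033 + (-270 + (-14 + ⅙)² - 29*(-14 + ⅙))) = 1/(1/2033 + (-270 + (-83/6)² - 29*(-83/6))) = 1/(1/2033 + (-270 + 6889/36 + 2407/6)) = 1/(1/2033 + 11611/36) = 1/(23605199/73188) = 73188/23605199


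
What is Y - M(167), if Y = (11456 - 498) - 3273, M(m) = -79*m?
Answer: 20878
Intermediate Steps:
Y = 7685 (Y = 10958 - 3273 = 7685)
Y - M(167) = 7685 - (-79)*167 = 7685 - 1*(-13193) = 7685 + 13193 = 20878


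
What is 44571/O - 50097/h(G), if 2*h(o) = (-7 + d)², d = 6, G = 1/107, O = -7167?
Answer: -239378323/2389 ≈ -1.0020e+5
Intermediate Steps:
G = 1/107 ≈ 0.0093458
h(o) = ½ (h(o) = (-7 + 6)²/2 = (½)*(-1)² = (½)*1 = ½)
44571/O - 50097/h(G) = 44571/(-7167) - 50097/½ = 44571*(-1/7167) - 50097*2 = -14857/2389 - 100194 = -239378323/2389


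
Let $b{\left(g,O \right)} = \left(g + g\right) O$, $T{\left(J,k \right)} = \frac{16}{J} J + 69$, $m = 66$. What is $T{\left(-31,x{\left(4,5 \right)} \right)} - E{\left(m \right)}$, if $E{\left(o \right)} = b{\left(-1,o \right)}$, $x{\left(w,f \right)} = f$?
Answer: $217$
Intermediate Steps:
$T{\left(J,k \right)} = 85$ ($T{\left(J,k \right)} = 16 + 69 = 85$)
$b{\left(g,O \right)} = 2 O g$ ($b{\left(g,O \right)} = 2 g O = 2 O g$)
$E{\left(o \right)} = - 2 o$ ($E{\left(o \right)} = 2 o \left(-1\right) = - 2 o$)
$T{\left(-31,x{\left(4,5 \right)} \right)} - E{\left(m \right)} = 85 - \left(-2\right) 66 = 85 - -132 = 85 + 132 = 217$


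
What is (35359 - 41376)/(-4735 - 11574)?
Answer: 6017/16309 ≈ 0.36894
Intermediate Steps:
(35359 - 41376)/(-4735 - 11574) = -6017/(-16309) = -6017*(-1/16309) = 6017/16309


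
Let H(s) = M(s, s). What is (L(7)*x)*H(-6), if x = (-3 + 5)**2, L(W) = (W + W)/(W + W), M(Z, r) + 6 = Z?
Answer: -48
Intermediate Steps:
M(Z, r) = -6 + Z
L(W) = 1 (L(W) = (2*W)/((2*W)) = (2*W)*(1/(2*W)) = 1)
H(s) = -6 + s
x = 4 (x = 2**2 = 4)
(L(7)*x)*H(-6) = (1*4)*(-6 - 6) = 4*(-12) = -48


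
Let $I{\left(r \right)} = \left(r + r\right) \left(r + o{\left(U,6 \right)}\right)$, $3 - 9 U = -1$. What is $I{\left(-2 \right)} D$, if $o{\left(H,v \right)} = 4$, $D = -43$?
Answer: $344$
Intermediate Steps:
$U = \frac{4}{9}$ ($U = \frac{1}{3} - - \frac{1}{9} = \frac{1}{3} + \frac{1}{9} = \frac{4}{9} \approx 0.44444$)
$I{\left(r \right)} = 2 r \left(4 + r\right)$ ($I{\left(r \right)} = \left(r + r\right) \left(r + 4\right) = 2 r \left(4 + r\right)$)
$I{\left(-2 \right)} D = 2 \left(-2\right) \left(4 - 2\right) \left(-43\right) = 2 \left(-2\right) 2 \left(-43\right) = \left(-8\right) \left(-43\right) = 344$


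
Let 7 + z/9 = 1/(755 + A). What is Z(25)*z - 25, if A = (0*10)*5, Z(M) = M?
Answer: -241555/151 ≈ -1599.7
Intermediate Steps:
A = 0 (A = 0*5 = 0)
z = -47556/755 (z = -63 + 9/(755 + 0) = -63 + 9/755 = -47556/755 ≈ -62.988)
Z(25)*z - 25 = 25*(-47556/755) - 25 = -237780/151 - 25 = -241555/151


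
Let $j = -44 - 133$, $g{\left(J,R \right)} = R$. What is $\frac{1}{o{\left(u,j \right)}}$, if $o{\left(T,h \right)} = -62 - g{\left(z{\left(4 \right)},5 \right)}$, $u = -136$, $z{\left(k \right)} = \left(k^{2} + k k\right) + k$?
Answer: $- \frac{1}{67} \approx -0.014925$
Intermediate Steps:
$z{\left(k \right)} = k + 2 k^{2}$ ($z{\left(k \right)} = \left(k^{2} + k^{2}\right) + k = 2 k^{2} + k = k + 2 k^{2}$)
$j = -177$ ($j = -44 - 133 = -177$)
$o{\left(T,h \right)} = -67$ ($o{\left(T,h \right)} = -62 - 5 = -67$)
$\frac{1}{o{\left(u,j \right)}} = \frac{1}{-67} = - \frac{1}{67}$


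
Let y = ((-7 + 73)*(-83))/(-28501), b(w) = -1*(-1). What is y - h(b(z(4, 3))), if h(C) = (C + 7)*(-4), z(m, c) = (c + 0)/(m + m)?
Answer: 83410/2591 ≈ 32.192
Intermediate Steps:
z(m, c) = c/(2*m) (z(m, c) = c/((2*m)) = c*(1/(2*m)) = c/(2*m))
b(w) = 1
h(C) = -28 - 4*C (h(C) = (7 + C)*(-4) = -28 - 4*C)
y = 498/2591 (y = (66*(-83))*(-1/28501) = -5478*(-1/28501) = 498/2591 ≈ 0.19220)
y - h(b(z(4, 3))) = 498/2591 - (-28 - 4*1) = 498/2591 - (-28 - 4) = 498/2591 - 1*(-32) = 498/2591 + 32 = 83410/2591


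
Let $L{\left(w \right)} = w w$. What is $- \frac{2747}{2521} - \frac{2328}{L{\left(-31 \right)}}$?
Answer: $- \frac{8508755}{2422681} \approx -3.5121$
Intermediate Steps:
$L{\left(w \right)} = w^{2}$
$- \frac{2747}{2521} - \frac{2328}{L{\left(-31 \right)}} = - \frac{2747}{2521} - \frac{2328}{\left(-31\right)^{2}} = \left(-2747\right) \frac{1}{2521} - \frac{2328}{961} = - \frac{2747}{2521} - \frac{2328}{961} = - \frac{8508755}{2422681}$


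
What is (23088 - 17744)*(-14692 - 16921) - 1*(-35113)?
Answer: -168904759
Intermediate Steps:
(23088 - 17744)*(-14692 - 16921) - 1*(-35113) = 5344*(-31613) + 35113 = -168939872 + 35113 = -168904759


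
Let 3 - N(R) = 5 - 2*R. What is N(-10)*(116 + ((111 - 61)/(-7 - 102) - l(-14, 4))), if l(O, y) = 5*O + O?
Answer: -478500/109 ≈ -4389.9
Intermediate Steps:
N(R) = -2 + 2*R (N(R) = 3 - (5 - 2*R) = 3 + (-5 + 2*R) = -2 + 2*R)
l(O, y) = 6*O
N(-10)*(116 + ((111 - 61)/(-7 - 102) - l(-14, 4))) = (-2 + 2*(-10))*(116 + ((111 - 61)/(-7 - 102) - 6*(-14))) = (-2 - 20)*(116 + (50/(-109) - 1*(-84))) = -22*(116 + (50*(-1/109) + 84)) = -22*(116 + (-50/109 + 84)) = -22*(116 + 9106/109) = -22*21750/109 = -478500/109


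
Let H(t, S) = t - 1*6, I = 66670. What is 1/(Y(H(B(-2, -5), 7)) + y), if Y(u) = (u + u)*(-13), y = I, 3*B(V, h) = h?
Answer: 3/200608 ≈ 1.4955e-5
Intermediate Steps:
B(V, h) = h/3
H(t, S) = -6 + t (H(t, S) = t - 6 = -6 + t)
y = 66670
Y(u) = -26*u (Y(u) = (2*u)*(-13) = -26*u)
1/(Y(H(B(-2, -5), 7)) + y) = 1/(-26*(-6 + (⅓)*(-5)) + 66670) = 1/(-26*(-6 - 5/3) + 66670) = 1/(-26*(-23/3) + 66670) = 1/(598/3 + 66670) = 1/(200608/3) = 3/200608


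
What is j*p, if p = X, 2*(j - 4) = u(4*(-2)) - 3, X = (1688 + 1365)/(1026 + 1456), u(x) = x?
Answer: -9159/4964 ≈ -1.8451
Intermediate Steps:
X = 3053/2482 ≈ 1.2301
j = -3/2 (j = 4 + (4*(-2) - 3)/2 = 4 + (-8 - 3)/2 = 4 + (1/2)*(-11) = 4 - 11/2 = -3/2 ≈ -1.5000)
p = 3053/2482 ≈ 1.2301
j*p = -3/2*3053/2482 = -9159/4964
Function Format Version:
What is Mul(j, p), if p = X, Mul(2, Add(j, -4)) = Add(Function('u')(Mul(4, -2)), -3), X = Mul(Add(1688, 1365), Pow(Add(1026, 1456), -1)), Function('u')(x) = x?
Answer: Rational(-9159, 4964) ≈ -1.8451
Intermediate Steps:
X = Rational(3053, 2482) (X = Mul(3053, Pow(2482, -1)) = Mul(3053, Rational(1, 2482)) = Rational(3053, 2482) ≈ 1.2301)
j = Rational(-3, 2) (j = Add(4, Mul(Rational(1, 2), Add(Mul(4, -2), -3))) = Add(4, Mul(Rational(1, 2), Add(-8, -3))) = Add(4, Mul(Rational(1, 2), -11)) = Add(4, Rational(-11, 2)) = Rational(-3, 2) ≈ -1.5000)
p = Rational(3053, 2482) ≈ 1.2301
Mul(j, p) = Mul(Rational(-3, 2), Rational(3053, 2482)) = Rational(-9159, 4964)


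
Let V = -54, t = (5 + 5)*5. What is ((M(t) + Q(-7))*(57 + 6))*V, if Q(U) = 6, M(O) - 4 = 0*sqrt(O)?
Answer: -34020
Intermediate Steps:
t = 50 (t = 10*5 = 50)
M(O) = 4 (M(O) = 4 + 0*sqrt(O) = 4 + 0 = 4)
((M(t) + Q(-7))*(57 + 6))*V = ((4 + 6)*(57 + 6))*(-54) = (10*63)*(-54) = 630*(-54) = -34020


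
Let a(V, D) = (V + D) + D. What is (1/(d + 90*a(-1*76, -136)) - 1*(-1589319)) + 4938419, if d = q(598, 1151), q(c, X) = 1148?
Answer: 196954910935/30172 ≈ 6.5277e+6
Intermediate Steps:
a(V, D) = V + 2*D (a(V, D) = (D + V) + D = V + 2*D)
d = 1148
(1/(d + 90*a(-1*76, -136)) - 1*(-1589319)) + 4938419 = (1/(1148 + 90*(-1*76 + 2*(-136))) - 1*(-1589319)) + 4938419 = (1/(1148 + 90*(-76 - 272)) + 1589319) + 4938419 = (1/(1148 + 90*(-348)) + 1589319) + 4938419 = (1/(1148 - 31320) + 1589319) + 4938419 = (1/(-30172) + 1589319) + 4938419 = (-1/30172 + 1589319) + 4938419 = 47952932867/30172 + 4938419 = 196954910935/30172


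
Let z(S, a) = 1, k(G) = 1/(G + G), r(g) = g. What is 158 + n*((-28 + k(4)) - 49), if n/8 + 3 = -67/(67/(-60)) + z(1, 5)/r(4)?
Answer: -140203/4 ≈ -35051.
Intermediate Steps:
k(G) = 1/(2*G)
n = 458 (n = -24 + 8*(-67/(67/(-60)) + 1/4) = -24 + 8*(-67/(67*(-1/60)) + 1*(1/4)) = -24 + 8*(-67/(-67/60) + 1/4) = -24 + 8*(-67*(-60/67) + 1/4) = -24 + 8*(60 + 1/4) = -24 + 8*(241/4) = -24 + 482 = 458)
158 + n*((-28 + k(4)) - 49) = 158 + 458*((-28 + (1/2)/4) - 49) = 158 + 458*((-28 + (1/2)*(1/4)) - 49) = 158 + 458*((-28 + 1/8) - 49) = 158 + 458*(-223/8 - 49) = 158 + 458*(-615/8) = 158 - 140835/4 = -140203/4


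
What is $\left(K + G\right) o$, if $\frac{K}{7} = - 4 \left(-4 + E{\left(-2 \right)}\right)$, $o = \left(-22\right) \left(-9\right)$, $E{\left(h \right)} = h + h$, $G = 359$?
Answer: $115434$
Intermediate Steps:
$E{\left(h \right)} = 2 h$
$o = 198$
$K = 224$ ($K = 7 \left(- 4 \left(-4 + 2 \left(-2\right)\right)\right) = 7 \left(- 4 \left(-4 - 4\right)\right) = 7 \left(\left(-4\right) \left(-8\right)\right) = 7 \cdot 32 = 224$)
$\left(K + G\right) o = \left(224 + 359\right) 198 = 583 \cdot 198 = 115434$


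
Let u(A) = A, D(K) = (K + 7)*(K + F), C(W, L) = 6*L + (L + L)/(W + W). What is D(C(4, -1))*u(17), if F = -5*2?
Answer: -3315/16 ≈ -207.19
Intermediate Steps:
F = -10
C(W, L) = 6*L + L/W (C(W, L) = 6*L + (2*L)/((2*W)) = 6*L + (2*L)*(1/(2*W)) = 6*L + L/W)
D(K) = (-10 + K)*(7 + K) (D(K) = (K + 7)*(K - 10) = (7 + K)*(-10 + K) = (-10 + K)*(7 + K))
D(C(4, -1))*u(17) = (-70 + (6*(-1) - 1/4)**2 - 3*(6*(-1) - 1/4))*17 = (-70 + (-6 - 1*1/4)**2 - 3*(-6 - 1*1/4))*17 = (-70 + (-6 - 1/4)**2 - 3*(-6 - 1/4))*17 = (-70 + (-25/4)**2 - 3*(-25/4))*17 = (-70 + 625/16 + 75/4)*17 = -195/16*17 = -3315/16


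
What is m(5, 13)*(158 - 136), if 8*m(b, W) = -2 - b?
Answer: -77/4 ≈ -19.250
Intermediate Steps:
m(b, W) = -¼ - b/8 (m(b, W) = (-2 - b)/8 = -¼ - b/8)
m(5, 13)*(158 - 136) = (-¼ - ⅛*5)*(158 - 136) = (-¼ - 5/8)*22 = -7/8*22 = -77/4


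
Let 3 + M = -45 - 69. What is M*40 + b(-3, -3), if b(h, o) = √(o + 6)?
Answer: -4680 + √3 ≈ -4678.3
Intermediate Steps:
M = -117 (M = -3 + (-45 - 69) = -3 - 114 = -117)
b(h, o) = √(6 + o)
M*40 + b(-3, -3) = -117*40 + √(6 - 3) = -4680 + √3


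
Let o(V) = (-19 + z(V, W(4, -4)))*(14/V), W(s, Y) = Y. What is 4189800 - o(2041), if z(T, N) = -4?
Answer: 8551382122/2041 ≈ 4.1898e+6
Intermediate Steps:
o(V) = -322/V (o(V) = (-19 - 4)*(14/V) = -322/V)
4189800 - o(2041) = 4189800 - (-322)/2041 = 4189800 - 1*(-322/2041) = 4189800 + 322/2041 = 8551382122/2041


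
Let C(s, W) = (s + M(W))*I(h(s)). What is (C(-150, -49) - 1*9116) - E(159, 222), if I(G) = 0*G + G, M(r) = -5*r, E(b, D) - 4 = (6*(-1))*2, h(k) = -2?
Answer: -9298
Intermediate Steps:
E(b, D) = -8 (E(b, D) = 4 + (6*(-1))*2 = 4 - 6*2 = 4 - 12 = -8)
I(G) = G (I(G) = 0 + G = G)
C(s, W) = -2*s + 10*W (C(s, W) = (s - 5*W)*(-2) = -2*s + 10*W)
(C(-150, -49) - 1*9116) - E(159, 222) = ((-2*(-150) + 10*(-49)) - 1*9116) - 1*(-8) = ((300 - 490) - 9116) + 8 = (-190 - 9116) + 8 = -9306 + 8 = -9298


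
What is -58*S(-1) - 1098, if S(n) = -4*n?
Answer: -1330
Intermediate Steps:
-58*S(-1) - 1098 = -(-232)*(-1) - 1098 = -58*4 - 1098 = -232 - 1098 = -1330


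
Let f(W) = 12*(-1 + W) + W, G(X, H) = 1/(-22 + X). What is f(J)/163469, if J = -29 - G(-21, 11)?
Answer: -16714/7029167 ≈ -0.0023778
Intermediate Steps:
J = -1246/43 (J = -29 - 1/(-22 - 21) = -29 - 1/(-43) = -29 - 1*(-1/43) = -29 + 1/43 = -1246/43 ≈ -28.977)
f(W) = -12 + 13*W (f(W) = (-12 + 12*W) + W = -12 + 13*W)
f(J)/163469 = (-12 + 13*(-1246/43))/163469 = (-12 - 16198/43)*(1/163469) = -16714/43*1/163469 = -16714/7029167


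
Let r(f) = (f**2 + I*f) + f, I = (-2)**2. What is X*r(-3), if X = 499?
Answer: -2994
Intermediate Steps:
I = 4
r(f) = f**2 + 5*f (r(f) = (f**2 + 4*f) + f = f**2 + 5*f)
X*r(-3) = 499*(-3*(5 - 3)) = 499*(-3*2) = 499*(-6) = -2994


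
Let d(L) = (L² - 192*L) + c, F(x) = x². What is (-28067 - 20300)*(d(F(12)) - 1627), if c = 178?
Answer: 404396487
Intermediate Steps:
d(L) = 178 + L² - 192*L (d(L) = (L² - 192*L) + 178 = 178 + L² - 192*L)
(-28067 - 20300)*(d(F(12)) - 1627) = (-28067 - 20300)*((178 + (12²)² - 192*12²) - 1627) = -48367*((178 + 144² - 192*144) - 1627) = -48367*((178 + 20736 - 27648) - 1627) = -48367*(-6734 - 1627) = -48367*(-8361) = 404396487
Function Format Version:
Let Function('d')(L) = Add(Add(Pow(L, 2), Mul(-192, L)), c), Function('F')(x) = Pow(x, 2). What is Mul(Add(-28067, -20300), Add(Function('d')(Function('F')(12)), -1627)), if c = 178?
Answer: 404396487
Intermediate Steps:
Function('d')(L) = Add(178, Pow(L, 2), Mul(-192, L)) (Function('d')(L) = Add(Add(Pow(L, 2), Mul(-192, L)), 178) = Add(178, Pow(L, 2), Mul(-192, L)))
Mul(Add(-28067, -20300), Add(Function('d')(Function('F')(12)), -1627)) = Mul(Add(-28067, -20300), Add(Add(178, Pow(Pow(12, 2), 2), Mul(-192, Pow(12, 2))), -1627)) = Mul(-48367, Add(Add(178, Pow(144, 2), Mul(-192, 144)), -1627)) = Mul(-48367, Add(Add(178, 20736, -27648), -1627)) = Mul(-48367, Add(-6734, -1627)) = Mul(-48367, -8361) = 404396487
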